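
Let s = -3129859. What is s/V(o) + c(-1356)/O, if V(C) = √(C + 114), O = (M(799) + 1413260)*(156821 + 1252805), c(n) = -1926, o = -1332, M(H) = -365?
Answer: -321/331942254545 + 3129859*I*√1218/1218 ≈ -9.6704e-10 + 89681.0*I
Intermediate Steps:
O = 1991653527270 (O = (-365 + 1413260)*(156821 + 1252805) = 1412895*1409626 = 1991653527270)
V(C) = √(114 + C)
s/V(o) + c(-1356)/O = -3129859/√(114 - 1332) - 1926/1991653527270 = -3129859*(-I*√1218/1218) - 1926*1/1991653527270 = -3129859*(-I*√1218/1218) - 321/331942254545 = -(-3129859)*I*√1218/1218 - 321/331942254545 = 3129859*I*√1218/1218 - 321/331942254545 = -321/331942254545 + 3129859*I*√1218/1218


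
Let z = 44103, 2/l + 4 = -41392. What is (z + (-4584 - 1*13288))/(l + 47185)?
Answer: 542929238/976635129 ≈ 0.55592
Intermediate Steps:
l = -1/20698 (l = 2/(-4 - 41392) = 2/(-41396) = 2*(-1/41396) = -1/20698 ≈ -4.8314e-5)
(z + (-4584 - 1*13288))/(l + 47185) = (44103 + (-4584 - 1*13288))/(-1/20698 + 47185) = (44103 + (-4584 - 13288))/(976635129/20698) = (44103 - 17872)*(20698/976635129) = 26231*(20698/976635129) = 542929238/976635129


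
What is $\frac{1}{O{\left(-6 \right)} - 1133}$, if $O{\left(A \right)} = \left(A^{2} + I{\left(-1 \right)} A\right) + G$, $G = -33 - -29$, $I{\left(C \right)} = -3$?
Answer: $- \frac{1}{1083} \approx -0.00092336$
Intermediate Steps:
$G = -4$ ($G = -33 + 29 = -4$)
$O{\left(A \right)} = -4 + A^{2} - 3 A$ ($O{\left(A \right)} = \left(A^{2} - 3 A\right) - 4 = -4 + A^{2} - 3 A$)
$\frac{1}{O{\left(-6 \right)} - 1133} = \frac{1}{\left(-4 + \left(-6\right)^{2} - -18\right) - 1133} = \frac{1}{\left(-4 + 36 + 18\right) - 1133} = \frac{1}{50 - 1133} = \frac{1}{-1083} = - \frac{1}{1083}$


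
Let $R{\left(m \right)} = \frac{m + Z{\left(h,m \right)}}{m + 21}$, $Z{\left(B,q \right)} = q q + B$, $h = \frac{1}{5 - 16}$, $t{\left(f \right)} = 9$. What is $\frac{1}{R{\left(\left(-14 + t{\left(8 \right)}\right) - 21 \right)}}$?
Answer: $- \frac{55}{7149} \approx -0.0076934$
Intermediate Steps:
$h = - \frac{1}{11}$ ($h = \frac{1}{-11} = - \frac{1}{11} \approx -0.090909$)
$Z{\left(B,q \right)} = B + q^{2}$ ($Z{\left(B,q \right)} = q^{2} + B = B + q^{2}$)
$R{\left(m \right)} = \frac{- \frac{1}{11} + m + m^{2}}{21 + m}$ ($R{\left(m \right)} = \frac{m + \left(- \frac{1}{11} + m^{2}\right)}{m + 21} = \frac{- \frac{1}{11} + m + m^{2}}{21 + m}$)
$\frac{1}{R{\left(\left(-14 + t{\left(8 \right)}\right) - 21 \right)}} = \frac{1}{\frac{1}{21 + \left(\left(-14 + 9\right) - 21\right)} \left(- \frac{1}{11} + \left(\left(-14 + 9\right) - 21\right) + \left(\left(-14 + 9\right) - 21\right)^{2}\right)} = \frac{1}{\frac{1}{21 - 26} \left(- \frac{1}{11} - 26 + \left(-5 - 21\right)^{2}\right)} = \frac{1}{\frac{1}{21 - 26} \left(- \frac{1}{11} - 26 + \left(-26\right)^{2}\right)} = \frac{1}{\frac{1}{-5} \left(- \frac{1}{11} - 26 + 676\right)} = \frac{1}{\left(- \frac{1}{5}\right) \frac{7149}{11}} = \frac{1}{- \frac{7149}{55}} = - \frac{55}{7149}$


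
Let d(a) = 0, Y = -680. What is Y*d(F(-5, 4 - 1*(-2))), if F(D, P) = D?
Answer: 0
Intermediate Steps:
Y*d(F(-5, 4 - 1*(-2))) = -680*0 = 0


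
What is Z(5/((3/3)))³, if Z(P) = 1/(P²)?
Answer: 1/15625 ≈ 6.4000e-5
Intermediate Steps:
Z(P) = P⁻²
Z(5/((3/3)))³ = ((5/((3/3)))⁻²)³ = ((5/((3*(⅓))))⁻²)³ = ((5/1)⁻²)³ = ((5*1)⁻²)³ = (5⁻²)³ = (1/25)³ = 1/15625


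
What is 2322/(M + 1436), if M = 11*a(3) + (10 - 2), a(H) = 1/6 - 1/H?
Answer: 13932/8653 ≈ 1.6101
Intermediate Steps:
a(H) = ⅙ - 1/H (a(H) = 1*(⅙) - 1/H = ⅙ - 1/H)
M = 37/6 (M = 11*((⅙)*(-6 + 3)/3) + (10 - 2) = 11*((⅙)*(⅓)*(-3)) + 8 = 11*(-⅙) + 8 = -11/6 + 8 = 37/6 ≈ 6.1667)
2322/(M + 1436) = 2322/(37/6 + 1436) = 2322/(8653/6) = 2322*(6/8653) = 13932/8653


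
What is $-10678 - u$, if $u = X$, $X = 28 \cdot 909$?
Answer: $-36130$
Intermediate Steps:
$X = 25452$
$u = 25452$
$-10678 - u = -10678 - 25452 = -36130$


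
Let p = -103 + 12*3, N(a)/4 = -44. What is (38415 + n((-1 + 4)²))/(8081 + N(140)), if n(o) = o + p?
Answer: 38357/7905 ≈ 4.8522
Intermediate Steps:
N(a) = -176 (N(a) = 4*(-44) = -176)
p = -67 (p = -103 + 36 = -67)
n(o) = -67 + o (n(o) = o - 67 = -67 + o)
(38415 + n((-1 + 4)²))/(8081 + N(140)) = (38415 + (-67 + (-1 + 4)²))/(8081 - 176) = (38415 + (-67 + 3²))/7905 = (38415 + (-67 + 9))*(1/7905) = (38415 - 58)*(1/7905) = 38357*(1/7905) = 38357/7905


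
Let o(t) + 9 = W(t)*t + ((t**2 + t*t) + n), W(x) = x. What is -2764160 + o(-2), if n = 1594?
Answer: -2762563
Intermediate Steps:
o(t) = 1585 + 3*t**2 (o(t) = -9 + (t*t + ((t**2 + t*t) + 1594)) = -9 + (t**2 + ((t**2 + t**2) + 1594)) = -9 + (t**2 + (2*t**2 + 1594)) = -9 + (t**2 + (1594 + 2*t**2)) = -9 + (1594 + 3*t**2) = 1585 + 3*t**2)
-2764160 + o(-2) = -2764160 + (1585 + 3*(-2)**2) = -2764160 + (1585 + 3*4) = -2764160 + (1585 + 12) = -2764160 + 1597 = -2762563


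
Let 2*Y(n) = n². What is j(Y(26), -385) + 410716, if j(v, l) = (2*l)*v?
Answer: 150456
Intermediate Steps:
Y(n) = n²/2
j(v, l) = 2*l*v
j(Y(26), -385) + 410716 = 2*(-385)*((½)*26²) + 410716 = 2*(-385)*((½)*676) + 410716 = 2*(-385)*338 + 410716 = -260260 + 410716 = 150456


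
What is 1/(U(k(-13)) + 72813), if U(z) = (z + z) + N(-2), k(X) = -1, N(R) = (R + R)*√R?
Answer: 72811/5301441753 + 4*I*√2/5301441753 ≈ 1.3734e-5 + 1.067e-9*I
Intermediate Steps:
N(R) = 2*R^(3/2) (N(R) = (2*R)*√R = 2*R^(3/2))
U(z) = 2*z - 4*I*√2 (U(z) = (z + z) + 2*(-2)^(3/2) = 2*z + 2*(-2*I*√2) = 2*z - 4*I*√2)
1/(U(k(-13)) + 72813) = 1/((2*(-1) - 4*I*√2) + 72813) = 1/((-2 - 4*I*√2) + 72813) = 1/(72811 - 4*I*√2)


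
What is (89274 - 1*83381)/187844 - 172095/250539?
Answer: -10283528951/15687415972 ≈ -0.65553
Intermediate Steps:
(89274 - 1*83381)/187844 - 172095/250539 = (89274 - 83381)*(1/187844) - 172095*1/250539 = 5893*(1/187844) - 57365/83513 = 5893/187844 - 57365/83513 = -10283528951/15687415972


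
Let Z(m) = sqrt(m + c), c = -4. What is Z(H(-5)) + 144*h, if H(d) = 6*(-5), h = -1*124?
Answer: -17856 + I*sqrt(34) ≈ -17856.0 + 5.831*I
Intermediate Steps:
h = -124
H(d) = -30
Z(m) = sqrt(-4 + m) (Z(m) = sqrt(m - 4) = sqrt(-4 + m))
Z(H(-5)) + 144*h = sqrt(-4 - 30) + 144*(-124) = sqrt(-34) - 17856 = I*sqrt(34) - 17856 = -17856 + I*sqrt(34)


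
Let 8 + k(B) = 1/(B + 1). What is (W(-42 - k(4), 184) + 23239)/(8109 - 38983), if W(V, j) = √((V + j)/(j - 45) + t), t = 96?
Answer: -23239/30874 - √46890955/21457430 ≈ -0.75302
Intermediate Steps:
k(B) = -8 + 1/(1 + B) (k(B) = -8 + 1/(B + 1) = -8 + 1/(1 + B))
W(V, j) = √(96 + (V + j)/(-45 + j)) (W(V, j) = √((V + j)/(j - 45) + 96) = √((V + j)/(-45 + j) + 96) = √(96 + (V + j)/(-45 + j)))
(W(-42 - k(4), 184) + 23239)/(8109 - 38983) = (√((-4320 + (-42 - (-7 - 8*4)/(1 + 4)) + 97*184)/(-45 + 184)) + 23239)/(8109 - 38983) = (√((-4320 + (-42 - (-7 - 32)/5) + 17848)/139) + 23239)/(-30874) = (√((-4320 + (-42 - (-39)/5) + 17848)/139) + 23239)*(-1/30874) = (√((-4320 + (-42 - 1*(-39/5)) + 17848)/139) + 23239)*(-1/30874) = (√((-4320 + (-42 + 39/5) + 17848)/139) + 23239)*(-1/30874) = (√((-4320 - 171/5 + 17848)/139) + 23239)*(-1/30874) = (√((1/139)*(67469/5)) + 23239)*(-1/30874) = (√(67469/695) + 23239)*(-1/30874) = (√46890955/695 + 23239)*(-1/30874) = (23239 + √46890955/695)*(-1/30874) = -23239/30874 - √46890955/21457430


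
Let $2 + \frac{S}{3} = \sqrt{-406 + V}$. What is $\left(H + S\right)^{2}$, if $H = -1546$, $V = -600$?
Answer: $2399650 - 9312 i \sqrt{1006} \approx 2.3996 \cdot 10^{6} - 2.9535 \cdot 10^{5} i$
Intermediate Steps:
$S = -6 + 3 i \sqrt{1006}$ ($S = -6 + 3 \sqrt{-406 - 600} = -6 + 3 \sqrt{-1006} = -6 + 3 i \sqrt{1006} \approx -6.0 + 95.152 i$)
$\left(H + S\right)^{2} = \left(-1546 - \left(6 - 3 i \sqrt{1006}\right)\right)^{2} = \left(-1552 + 3 i \sqrt{1006}\right)^{2}$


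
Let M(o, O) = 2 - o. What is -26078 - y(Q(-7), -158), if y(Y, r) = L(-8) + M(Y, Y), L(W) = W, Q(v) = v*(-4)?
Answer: -26044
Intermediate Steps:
Q(v) = -4*v
y(Y, r) = -6 - Y (y(Y, r) = -8 + (2 - Y) = -6 - Y)
-26078 - y(Q(-7), -158) = -26078 - (-6 - (-4)*(-7)) = -26078 - (-6 - 1*28) = -26078 - (-6 - 28) = -26078 - 1*(-34) = -26078 + 34 = -26044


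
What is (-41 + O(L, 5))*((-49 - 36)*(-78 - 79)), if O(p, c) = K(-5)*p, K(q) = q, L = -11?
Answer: 186830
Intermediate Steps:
O(p, c) = -5*p
(-41 + O(L, 5))*((-49 - 36)*(-78 - 79)) = (-41 - 5*(-11))*((-49 - 36)*(-78 - 79)) = (-41 + 55)*(-85*(-157)) = 14*13345 = 186830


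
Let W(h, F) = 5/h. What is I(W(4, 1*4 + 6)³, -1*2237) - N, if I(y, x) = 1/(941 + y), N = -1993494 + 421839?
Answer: 94847807659/60349 ≈ 1.5717e+6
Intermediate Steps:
N = -1571655
I(W(4, 1*4 + 6)³, -1*2237) - N = 1/(941 + (5/4)³) - 1*(-1571655) = 1/(941 + (5*(¼))³) + 1571655 = 1/(941 + (5/4)³) + 1571655 = 1/(941 + 125/64) + 1571655 = 1/(60349/64) + 1571655 = 64/60349 + 1571655 = 94847807659/60349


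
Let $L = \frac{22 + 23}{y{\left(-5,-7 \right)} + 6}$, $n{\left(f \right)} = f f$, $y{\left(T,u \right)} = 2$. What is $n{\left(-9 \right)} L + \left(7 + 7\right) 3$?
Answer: $\frac{3981}{8} \approx 497.63$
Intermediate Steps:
$n{\left(f \right)} = f^{2}$
$L = \frac{45}{8}$ ($L = \frac{22 + 23}{2 + 6} = \frac{45}{8} \approx 5.625$)
$n{\left(-9 \right)} L + \left(7 + 7\right) 3 = \left(-9\right)^{2} \cdot \frac{45}{8} + \left(7 + 7\right) 3 = 81 \cdot \frac{45}{8} + 14 \cdot 3 = \frac{3645}{8} + 42 = \frac{3981}{8}$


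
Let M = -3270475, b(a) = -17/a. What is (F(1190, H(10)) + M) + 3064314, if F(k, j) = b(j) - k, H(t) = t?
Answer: -2073527/10 ≈ -2.0735e+5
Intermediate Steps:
F(k, j) = -k - 17/j (F(k, j) = -17/j - k = -k - 17/j)
(F(1190, H(10)) + M) + 3064314 = ((-1*1190 - 17/10) - 3270475) + 3064314 = ((-1190 - 17*⅒) - 3270475) + 3064314 = ((-1190 - 17/10) - 3270475) + 3064314 = (-11917/10 - 3270475) + 3064314 = -32716667/10 + 3064314 = -2073527/10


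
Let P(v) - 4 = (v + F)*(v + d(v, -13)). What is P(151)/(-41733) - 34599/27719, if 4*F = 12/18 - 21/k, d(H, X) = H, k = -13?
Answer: -211602192559/90230168106 ≈ -2.3451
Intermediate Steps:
F = 89/156 (F = (12/18 - 21/(-13))/4 = (12*(1/18) - 21*(-1/13))/4 = (⅔ + 21/13)/4 = (¼)*(89/39) = 89/156 ≈ 0.57051)
P(v) = 4 + 2*v*(89/156 + v) (P(v) = 4 + (v + 89/156)*(v + v) = 4 + (89/156 + v)*(2*v) = 4 + 2*v*(89/156 + v))
P(151)/(-41733) - 34599/27719 = (4 + 2*151² + (89/78)*151)/(-41733) - 34599/27719 = (4 + 2*22801 + 13439/78)*(-1/41733) - 34599*1/27719 = (4 + 45602 + 13439/78)*(-1/41733) - 34599/27719 = (3570707/78)*(-1/41733) - 34599/27719 = -3570707/3255174 - 34599/27719 = -211602192559/90230168106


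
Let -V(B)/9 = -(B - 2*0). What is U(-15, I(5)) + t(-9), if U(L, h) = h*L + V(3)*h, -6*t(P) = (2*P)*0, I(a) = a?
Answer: 60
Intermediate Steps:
V(B) = 9*B (V(B) = -(-9)*(B - 2*0) = -(-9)*(B + 0) = -(-9)*B = 9*B)
t(P) = 0 (t(P) = -2*P*0/6 = -⅙*0 = 0)
U(L, h) = 27*h + L*h (U(L, h) = h*L + (9*3)*h = L*h + 27*h = 27*h + L*h)
U(-15, I(5)) + t(-9) = 5*(27 - 15) + 0 = 5*12 + 0 = 60 + 0 = 60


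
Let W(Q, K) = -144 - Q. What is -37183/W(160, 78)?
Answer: 1957/16 ≈ 122.31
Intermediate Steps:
-37183/W(160, 78) = -37183/(-144 - 1*160) = -37183/(-144 - 160) = -37183/(-304) = -37183*(-1/304) = 1957/16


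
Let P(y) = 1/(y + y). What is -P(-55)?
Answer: 1/110 ≈ 0.0090909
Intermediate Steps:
P(y) = 1/(2*y)
-P(-55) = -1/(2*(-55)) = -(-1)/(2*55) = -1*(-1/110) = 1/110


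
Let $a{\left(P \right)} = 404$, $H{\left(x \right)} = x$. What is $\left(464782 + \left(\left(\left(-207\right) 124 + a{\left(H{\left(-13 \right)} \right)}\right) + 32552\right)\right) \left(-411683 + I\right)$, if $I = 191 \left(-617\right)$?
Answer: $-249975227100$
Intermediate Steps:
$I = -117847$
$\left(464782 + \left(\left(\left(-207\right) 124 + a{\left(H{\left(-13 \right)} \right)}\right) + 32552\right)\right) \left(-411683 + I\right) = \left(464782 + \left(\left(\left(-207\right) 124 + 404\right) + 32552\right)\right) \left(-411683 - 117847\right) = \left(464782 + \left(\left(-25668 + 404\right) + 32552\right)\right) \left(-529530\right) = \left(464782 + \left(-25264 + 32552\right)\right) \left(-529530\right) = \left(464782 + 7288\right) \left(-529530\right) = 472070 \left(-529530\right) = -249975227100$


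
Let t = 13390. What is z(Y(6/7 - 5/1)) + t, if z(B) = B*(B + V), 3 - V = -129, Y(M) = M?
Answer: 630155/49 ≈ 12860.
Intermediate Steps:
V = 132 (V = 3 - 1*(-129) = 3 + 129 = 132)
z(B) = B*(132 + B) (z(B) = B*(B + 132) = B*(132 + B))
z(Y(6/7 - 5/1)) + t = (6/7 - 5/1)*(132 + (6/7 - 5/1)) + 13390 = (6*(1/7) - 5*1)*(132 + (6*(1/7) - 5*1)) + 13390 = (6/7 - 5)*(132 + (6/7 - 5)) + 13390 = -29*(132 - 29/7)/7 + 13390 = -29/7*895/7 + 13390 = -25955/49 + 13390 = 630155/49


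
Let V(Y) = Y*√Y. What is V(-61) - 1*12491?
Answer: -12491 - 61*I*√61 ≈ -12491.0 - 476.43*I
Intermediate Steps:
V(Y) = Y^(3/2)
V(-61) - 1*12491 = (-61)^(3/2) - 1*12491 = -61*I*√61 - 12491 = -12491 - 61*I*√61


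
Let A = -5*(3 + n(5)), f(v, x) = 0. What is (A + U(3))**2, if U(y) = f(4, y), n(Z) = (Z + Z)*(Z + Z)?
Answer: 265225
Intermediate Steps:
n(Z) = 4*Z**2 (n(Z) = (2*Z)*(2*Z) = 4*Z**2)
U(y) = 0
A = -515 (A = -5*(3 + 4*5**2) = -5*(3 + 4*25) = -5*(3 + 100) = -5*103 = -515)
(A + U(3))**2 = (-515 + 0)**2 = (-515)**2 = 265225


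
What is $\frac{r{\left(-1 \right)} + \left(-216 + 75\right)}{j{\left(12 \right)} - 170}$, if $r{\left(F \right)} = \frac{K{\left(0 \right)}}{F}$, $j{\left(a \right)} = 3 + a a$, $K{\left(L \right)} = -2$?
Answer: $\frac{139}{23} \approx 6.0435$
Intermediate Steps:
$j{\left(a \right)} = 3 + a^{2}$
$r{\left(F \right)} = - \frac{2}{F}$
$\frac{r{\left(-1 \right)} + \left(-216 + 75\right)}{j{\left(12 \right)} - 170} = \frac{- \frac{2}{-1} + \left(-216 + 75\right)}{\left(3 + 12^{2}\right) - 170} = \frac{\left(-2\right) \left(-1\right) - 141}{\left(3 + 144\right) - 170} = \frac{2 - 141}{147 - 170} = - \frac{139}{-23} = \left(-139\right) \left(- \frac{1}{23}\right) = \frac{139}{23}$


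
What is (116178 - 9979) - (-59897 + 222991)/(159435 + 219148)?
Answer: 40204972923/378583 ≈ 1.0620e+5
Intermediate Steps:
(116178 - 9979) - (-59897 + 222991)/(159435 + 219148) = 106199 - 163094/378583 = 40204972923/378583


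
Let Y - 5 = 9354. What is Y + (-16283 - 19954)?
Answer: -26878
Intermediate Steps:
Y = 9359 (Y = 5 + 9354 = 9359)
Y + (-16283 - 19954) = 9359 + (-16283 - 19954) = 9359 - 36237 = -26878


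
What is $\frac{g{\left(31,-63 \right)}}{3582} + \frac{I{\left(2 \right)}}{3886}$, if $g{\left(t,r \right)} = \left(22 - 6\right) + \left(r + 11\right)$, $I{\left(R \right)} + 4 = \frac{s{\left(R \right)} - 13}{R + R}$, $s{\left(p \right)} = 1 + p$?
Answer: $- \frac{18131}{1546628} \approx -0.011723$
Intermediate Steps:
$I{\left(R \right)} = -4 + \frac{-12 + R}{2 R}$ ($I{\left(R \right)} = -4 + \frac{\left(1 + R\right) - 13}{R + R} = -4 + \frac{-12 + R}{2 R}$)
$g{\left(t,r \right)} = 27 + r$ ($g{\left(t,r \right)} = 16 + \left(11 + r\right) = 27 + r$)
$\frac{g{\left(31,-63 \right)}}{3582} + \frac{I{\left(2 \right)}}{3886} = \frac{27 - 63}{3582} + \frac{- \frac{7}{2} - \frac{6}{2}}{3886} = \left(-36\right) \frac{1}{3582} + \left(- \frac{7}{2} - 3\right) \frac{1}{3886} = - \frac{2}{199} + \left(- \frac{7}{2} - 3\right) \frac{1}{3886} = - \frac{2}{199} - \frac{13}{7772} = - \frac{18131}{1546628}$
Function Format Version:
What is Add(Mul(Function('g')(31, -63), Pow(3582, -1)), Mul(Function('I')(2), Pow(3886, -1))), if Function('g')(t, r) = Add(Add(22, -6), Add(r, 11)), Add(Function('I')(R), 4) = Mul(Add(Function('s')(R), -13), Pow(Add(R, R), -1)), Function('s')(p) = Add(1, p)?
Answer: Rational(-18131, 1546628) ≈ -0.011723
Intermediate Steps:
Function('I')(R) = Add(-4, Mul(Rational(1, 2), Pow(R, -1), Add(-12, R))) (Function('I')(R) = Add(-4, Mul(Add(Add(1, R), -13), Pow(Add(R, R), -1))) = Add(-4, Mul(Add(-12, R), Pow(Mul(2, R), -1))) = Add(-4, Mul(Add(-12, R), Mul(Rational(1, 2), Pow(R, -1)))) = Add(-4, Mul(Rational(1, 2), Pow(R, -1), Add(-12, R))))
Function('g')(t, r) = Add(27, r) (Function('g')(t, r) = Add(16, Add(11, r)) = Add(27, r))
Add(Mul(Function('g')(31, -63), Pow(3582, -1)), Mul(Function('I')(2), Pow(3886, -1))) = Add(Mul(Add(27, -63), Pow(3582, -1)), Mul(Add(Rational(-7, 2), Mul(-6, Pow(2, -1))), Pow(3886, -1))) = Add(Mul(-36, Rational(1, 3582)), Mul(Add(Rational(-7, 2), Mul(-6, Rational(1, 2))), Rational(1, 3886))) = Add(Rational(-2, 199), Mul(Add(Rational(-7, 2), -3), Rational(1, 3886))) = Add(Rational(-2, 199), Mul(Rational(-13, 2), Rational(1, 3886))) = Add(Rational(-2, 199), Rational(-13, 7772)) = Rational(-18131, 1546628)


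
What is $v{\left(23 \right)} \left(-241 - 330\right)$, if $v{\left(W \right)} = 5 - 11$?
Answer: $3426$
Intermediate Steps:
$v{\left(W \right)} = -6$ ($v{\left(W \right)} = 5 - 11 = -6$)
$v{\left(23 \right)} \left(-241 - 330\right) = - 6 \left(-241 - 330\right) = \left(-6\right) \left(-571\right) = 3426$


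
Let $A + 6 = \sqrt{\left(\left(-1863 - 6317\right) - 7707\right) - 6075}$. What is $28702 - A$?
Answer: $28708 - i \sqrt{21962} \approx 28708.0 - 148.2 i$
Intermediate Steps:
$A = -6 + i \sqrt{21962}$ ($A = -6 + \sqrt{\left(\left(-1863 - 6317\right) - 7707\right) - 6075} = -6 + \sqrt{\left(-8180 - 7707\right) - 6075} = -6 + \sqrt{-15887 - 6075} = -6 + \sqrt{-21962} = -6 + i \sqrt{21962} \approx -6.0 + 148.2 i$)
$28702 - A = 28702 - \left(-6 + i \sqrt{21962}\right) = 28702 + \left(6 - i \sqrt{21962}\right) = 28708 - i \sqrt{21962}$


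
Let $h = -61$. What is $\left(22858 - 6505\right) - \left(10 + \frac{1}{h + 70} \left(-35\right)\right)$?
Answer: $\frac{147122}{9} \approx 16347.0$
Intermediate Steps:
$\left(22858 - 6505\right) - \left(10 + \frac{1}{h + 70} \left(-35\right)\right) = \left(22858 - 6505\right) - \left(10 + \frac{1}{-61 + 70} \left(-35\right)\right) = \left(22858 - 6505\right) - \left(10 + \frac{1}{9} \left(-35\right)\right) = 16353 - \left(10 + \frac{1}{9} \left(-35\right)\right) = 16353 - \left(10 - \frac{35}{9}\right) = 16353 - \frac{55}{9} = \frac{147122}{9}$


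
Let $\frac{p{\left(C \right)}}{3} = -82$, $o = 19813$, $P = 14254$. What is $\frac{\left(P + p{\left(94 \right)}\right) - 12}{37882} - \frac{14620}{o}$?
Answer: $- \frac{138266046}{375278033} \approx -0.36844$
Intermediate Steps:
$p{\left(C \right)} = -246$ ($p{\left(C \right)} = 3 \left(-82\right) = -246$)
$\frac{\left(P + p{\left(94 \right)}\right) - 12}{37882} - \frac{14620}{o} = \frac{\left(14254 - 246\right) - 12}{37882} - \frac{14620}{19813} = \left(14008 - 12\right) \frac{1}{37882} - \frac{14620}{19813} = 13996 \cdot \frac{1}{37882} - \frac{14620}{19813} = \frac{6998}{18941} - \frac{14620}{19813} = - \frac{138266046}{375278033}$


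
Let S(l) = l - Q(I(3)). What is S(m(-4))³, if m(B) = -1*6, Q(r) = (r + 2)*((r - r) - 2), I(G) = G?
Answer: 64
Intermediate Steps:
Q(r) = -4 - 2*r (Q(r) = (2 + r)*(0 - 2) = (2 + r)*(-2) = -4 - 2*r)
m(B) = -6
S(l) = 10 + l (S(l) = l - (-4 - 2*3) = l - (-4 - 6) = l - 1*(-10) = l + 10 = 10 + l)
S(m(-4))³ = (10 - 6)³ = 4³ = 64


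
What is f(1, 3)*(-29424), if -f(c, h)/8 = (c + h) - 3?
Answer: 235392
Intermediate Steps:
f(c, h) = 24 - 8*c - 8*h (f(c, h) = -8*((c + h) - 3) = -8*(-3 + c + h) = 24 - 8*c - 8*h)
f(1, 3)*(-29424) = (24 - 8*1 - 8*3)*(-29424) = (24 - 8 - 24)*(-29424) = -8*(-29424) = 235392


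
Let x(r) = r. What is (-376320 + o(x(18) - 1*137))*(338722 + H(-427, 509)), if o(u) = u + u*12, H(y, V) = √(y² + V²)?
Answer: -127991865974 - 377867*√441410 ≈ -1.2824e+11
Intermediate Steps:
H(y, V) = √(V² + y²)
o(u) = 13*u (o(u) = u + 12*u = 13*u)
(-376320 + o(x(18) - 1*137))*(338722 + H(-427, 509)) = (-376320 + 13*(18 - 1*137))*(338722 + √(509² + (-427)²)) = (-376320 + 13*(18 - 137))*(338722 + √(259081 + 182329)) = (-376320 + 13*(-119))*(338722 + √441410) = (-376320 - 1547)*(338722 + √441410) = -377867*(338722 + √441410) = -127991865974 - 377867*√441410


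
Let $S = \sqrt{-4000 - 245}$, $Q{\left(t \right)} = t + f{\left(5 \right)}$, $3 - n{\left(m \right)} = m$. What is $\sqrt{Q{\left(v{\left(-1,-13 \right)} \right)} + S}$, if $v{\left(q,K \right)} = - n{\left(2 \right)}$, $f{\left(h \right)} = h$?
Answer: $\sqrt{4 + i \sqrt{4245}} \approx 5.8854 + 5.5352 i$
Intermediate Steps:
$n{\left(m \right)} = 3 - m$
$v{\left(q,K \right)} = -1$ ($v{\left(q,K \right)} = - (3 - 2) = \left(-1\right) 1 = -1$)
$Q{\left(t \right)} = 5 + t$ ($Q{\left(t \right)} = t + 5 = 5 + t$)
$S = i \sqrt{4245}$ ($S = \sqrt{-4245} = i \sqrt{4245} \approx 65.154 i$)
$\sqrt{Q{\left(v{\left(-1,-13 \right)} \right)} + S} = \sqrt{\left(5 - 1\right) + i \sqrt{4245}} = \sqrt{4 + i \sqrt{4245}}$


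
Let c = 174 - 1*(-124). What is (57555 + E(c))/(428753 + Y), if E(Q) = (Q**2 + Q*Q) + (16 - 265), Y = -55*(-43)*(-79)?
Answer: 117457/120959 ≈ 0.97105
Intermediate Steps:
c = 298 (c = 174 + 124 = 298)
Y = -186835 (Y = 2365*(-79) = -186835)
E(Q) = -249 + 2*Q**2 (E(Q) = (Q**2 + Q**2) - 249 = 2*Q**2 - 249 = -249 + 2*Q**2)
(57555 + E(c))/(428753 + Y) = (57555 + (-249 + 2*298**2))/(428753 - 186835) = (57555 + (-249 + 2*88804))/241918 = (57555 + (-249 + 177608))*(1/241918) = (57555 + 177359)*(1/241918) = 234914*(1/241918) = 117457/120959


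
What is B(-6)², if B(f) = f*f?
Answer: 1296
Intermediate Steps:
B(f) = f²
B(-6)² = ((-6)²)² = 36² = 1296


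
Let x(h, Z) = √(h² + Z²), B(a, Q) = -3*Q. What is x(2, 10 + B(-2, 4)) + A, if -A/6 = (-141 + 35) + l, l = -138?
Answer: 1464 + 2*√2 ≈ 1466.8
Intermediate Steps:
A = 1464 (A = -6*((-141 + 35) - 138) = -6*(-106 - 138) = -6*(-244) = 1464)
x(h, Z) = √(Z² + h²)
x(2, 10 + B(-2, 4)) + A = √((10 - 3*4)² + 2²) + 1464 = √((10 - 12)² + 4) + 1464 = √((-2)² + 4) + 1464 = √(4 + 4) + 1464 = √8 + 1464 = 2*√2 + 1464 = 1464 + 2*√2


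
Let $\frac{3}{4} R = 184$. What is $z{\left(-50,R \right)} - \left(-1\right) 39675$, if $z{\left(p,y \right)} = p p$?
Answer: $42175$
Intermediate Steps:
$R = \frac{736}{3}$ ($R = \frac{4}{3} \cdot 184 = \frac{736}{3} \approx 245.33$)
$z{\left(p,y \right)} = p^{2}$
$z{\left(-50,R \right)} - \left(-1\right) 39675 = \left(-50\right)^{2} - \left(-1\right) 39675 = 2500 - -39675 = 2500 + 39675 = 42175$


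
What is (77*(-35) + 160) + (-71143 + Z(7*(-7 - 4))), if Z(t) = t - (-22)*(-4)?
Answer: -73843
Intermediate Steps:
Z(t) = -88 + t (Z(t) = t - 1*88 = t - 88 = -88 + t)
(77*(-35) + 160) + (-71143 + Z(7*(-7 - 4))) = (77*(-35) + 160) + (-71143 + (-88 + 7*(-7 - 4))) = (-2695 + 160) + (-71143 + (-88 + 7*(-11))) = -2535 + (-71143 + (-88 - 77)) = -2535 + (-71143 - 165) = -2535 - 71308 = -73843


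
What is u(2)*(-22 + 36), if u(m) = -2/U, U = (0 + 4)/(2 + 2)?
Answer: -28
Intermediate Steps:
U = 1 (U = 4/4 = 4*(¼) = 1)
u(m) = -2 (u(m) = -2/1 = -2*1 = -2)
u(2)*(-22 + 36) = -2*(-22 + 36) = -2*14 = -28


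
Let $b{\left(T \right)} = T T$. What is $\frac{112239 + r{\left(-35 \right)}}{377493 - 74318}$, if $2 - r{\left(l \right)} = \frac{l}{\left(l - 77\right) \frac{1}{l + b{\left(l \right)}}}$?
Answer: $\frac{894953}{2425400} \approx 0.36899$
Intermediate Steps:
$b{\left(T \right)} = T^{2}$
$r{\left(l \right)} = 2 - \frac{l \left(l + l^{2}\right)}{-77 + l}$ ($r{\left(l \right)} = 2 - \frac{l}{\left(l - 77\right) \frac{1}{l + l^{2}}} = 2 - \frac{l}{\left(-77 + l\right) \frac{1}{l + l^{2}}} = 2 - \frac{l}{\frac{1}{l + l^{2}} \left(-77 + l\right)} = 2 - l \frac{l + l^{2}}{-77 + l} = 2 - \frac{l \left(l + l^{2}\right)}{-77 + l}$)
$\frac{112239 + r{\left(-35 \right)}}{377493 - 74318} = \frac{112239 + \frac{-154 - \left(-35\right)^{2} - \left(-35\right)^{3} + 2 \left(-35\right)}{-77 - 35}}{377493 - 74318} = \frac{112239 + \frac{-154 - 1225 - -42875 - 70}{-112}}{303175} = \left(112239 - \frac{-154 - 1225 + 42875 - 70}{112}\right) \frac{1}{303175} = \left(112239 - \frac{2959}{8}\right) \frac{1}{303175} = \frac{894953}{8} \cdot \frac{1}{303175} = \frac{894953}{2425400}$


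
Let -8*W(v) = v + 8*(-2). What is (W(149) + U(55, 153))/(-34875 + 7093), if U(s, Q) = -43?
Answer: 477/222256 ≈ 0.0021462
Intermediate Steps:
W(v) = 2 - v/8 (W(v) = -(v + 8*(-2))/8 = -(v - 16)/8 = -(-16 + v)/8 = 2 - v/8)
(W(149) + U(55, 153))/(-34875 + 7093) = ((2 - ⅛*149) - 43)/(-34875 + 7093) = ((2 - 149/8) - 43)/(-27782) = (-133/8 - 43)*(-1/27782) = -477/8*(-1/27782) = 477/222256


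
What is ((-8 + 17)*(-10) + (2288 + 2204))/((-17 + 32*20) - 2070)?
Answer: -4402/1447 ≈ -3.0422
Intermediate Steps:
((-8 + 17)*(-10) + (2288 + 2204))/((-17 + 32*20) - 2070) = (9*(-10) + 4492)/((-17 + 640) - 2070) = (-90 + 4492)/(623 - 2070) = 4402/(-1447) = 4402*(-1/1447) = -4402/1447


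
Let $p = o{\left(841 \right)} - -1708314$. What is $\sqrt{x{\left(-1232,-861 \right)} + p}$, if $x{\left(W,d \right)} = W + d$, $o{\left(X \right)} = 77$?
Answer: $\sqrt{1706298} \approx 1306.3$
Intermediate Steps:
$p = 1708391$ ($p = 77 - -1708314 = 77 + 1708314 = 1708391$)
$\sqrt{x{\left(-1232,-861 \right)} + p} = \sqrt{\left(-1232 - 861\right) + 1708391} = \sqrt{-2093 + 1708391} = \sqrt{1706298}$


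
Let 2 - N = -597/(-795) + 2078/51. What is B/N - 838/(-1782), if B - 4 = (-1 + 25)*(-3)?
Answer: 1042504411/475605999 ≈ 2.1919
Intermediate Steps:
B = -68 (B = 4 + (-1 + 25)*(-3) = 4 + 24*(-3) = 4 - 72 = -68)
N = -533789/13515 (N = 2 - (-597/(-795) + 2078/51) = 2 - (-597*(-1/795) + 2078*(1/51)) = 2 - (199/265 + 2078/51) = 2 - 1*560819/13515 = 2 - 560819/13515 = -533789/13515 ≈ -39.496)
B/N - 838/(-1782) = -68/(-533789/13515) - 838/(-1782) = -68*(-13515/533789) - 838*(-1/1782) = 919020/533789 + 419/891 = 1042504411/475605999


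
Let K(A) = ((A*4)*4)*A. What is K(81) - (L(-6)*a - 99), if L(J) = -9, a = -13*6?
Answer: 104373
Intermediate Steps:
a = -78
K(A) = 16*A**2 (K(A) = ((4*A)*4)*A = (16*A)*A = 16*A**2)
K(81) - (L(-6)*a - 99) = 16*81**2 - (-9*(-78) - 99) = 16*6561 - (702 - 99) = 104976 - 1*603 = 104976 - 603 = 104373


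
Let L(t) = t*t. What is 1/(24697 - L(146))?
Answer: 1/3381 ≈ 0.00029577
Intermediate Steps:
L(t) = t**2
1/(24697 - L(146)) = 1/(24697 - 1*146**2) = 1/(24697 - 1*21316) = 1/(24697 - 21316) = 1/3381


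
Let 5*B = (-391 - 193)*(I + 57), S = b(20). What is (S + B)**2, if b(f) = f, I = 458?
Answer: 3615857424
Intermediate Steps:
S = 20
B = -60152 (B = ((-391 - 193)*(458 + 57))/5 = (-584*515)/5 = (1/5)*(-300760) = -60152)
(S + B)**2 = (20 - 60152)**2 = (-60132)**2 = 3615857424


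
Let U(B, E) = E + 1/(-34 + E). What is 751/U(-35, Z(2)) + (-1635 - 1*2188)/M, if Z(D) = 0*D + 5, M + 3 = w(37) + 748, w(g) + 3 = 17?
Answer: 5326583/36432 ≈ 146.21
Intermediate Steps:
w(g) = 14 (w(g) = -3 + 17 = 14)
M = 759 (M = -3 + (14 + 748) = -3 + 762 = 759)
Z(D) = 5 (Z(D) = 0 + 5 = 5)
751/U(-35, Z(2)) + (-1635 - 1*2188)/M = 751/(((1 + 5² - 34*5)/(-34 + 5))) + (-1635 - 1*2188)/759 = 751/(((1 + 25 - 170)/(-29))) + (-1635 - 2188)*(1/759) = 751/((-1/29*(-144))) - 3823*1/759 = 751/(144/29) - 3823/759 = 751*(29/144) - 3823/759 = 21779/144 - 3823/759 = 5326583/36432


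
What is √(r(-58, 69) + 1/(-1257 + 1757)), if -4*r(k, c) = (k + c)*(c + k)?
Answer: I*√18905/25 ≈ 5.4998*I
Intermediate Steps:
r(k, c) = -(c + k)²/4 (r(k, c) = -(k + c)*(c + k)/4 = -(c + k)*(c + k)/4 = -(c + k)²/4)
√(r(-58, 69) + 1/(-1257 + 1757)) = √(-(69 - 58)²/4 + 1/(-1257 + 1757)) = √(-¼*11² + 1/500) = √(-¼*121 + 1/500) = √(-121/4 + 1/500) = √(-3781/125) = I*√18905/25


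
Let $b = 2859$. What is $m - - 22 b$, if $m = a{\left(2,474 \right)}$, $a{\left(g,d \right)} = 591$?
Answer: $63489$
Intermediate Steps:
$m = 591$
$m - - 22 b = 591 - \left(-22\right) 2859 = 591 - -62898 = 591 + 62898 = 63489$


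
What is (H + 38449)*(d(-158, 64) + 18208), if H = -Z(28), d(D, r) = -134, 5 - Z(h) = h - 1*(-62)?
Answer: 696463516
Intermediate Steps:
Z(h) = -57 - h (Z(h) = 5 - (h - 1*(-62)) = 5 - (h + 62) = 5 - (62 + h) = 5 + (-62 - h) = -57 - h)
H = 85 (H = -(-57 - 1*28) = -(-57 - 28) = -1*(-85) = 85)
(H + 38449)*(d(-158, 64) + 18208) = (85 + 38449)*(-134 + 18208) = 38534*18074 = 696463516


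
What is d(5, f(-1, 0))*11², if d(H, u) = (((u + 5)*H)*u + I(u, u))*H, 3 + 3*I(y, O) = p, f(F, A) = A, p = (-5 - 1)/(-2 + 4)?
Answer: -1210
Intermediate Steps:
p = -3 (p = -6/2 = -6*½ = -3)
I(y, O) = -2 (I(y, O) = -1 + (⅓)*(-3) = -1 - 1 = -2)
d(H, u) = H*(-2 + H*u*(5 + u)) (d(H, u) = (((u + 5)*H)*u - 2)*H = (((5 + u)*H)*u - 2)*H = ((H*(5 + u))*u - 2)*H = (H*u*(5 + u) - 2)*H = (-2 + H*u*(5 + u))*H = H*(-2 + H*u*(5 + u)))
d(5, f(-1, 0))*11² = (5*(-2 + 5*0² + 5*5*0))*11² = (5*(-2 + 5*0 + 0))*121 = (5*(-2 + 0 + 0))*121 = (5*(-2))*121 = -10*121 = -1210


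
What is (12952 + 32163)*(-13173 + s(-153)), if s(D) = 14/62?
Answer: -18422980940/31 ≈ -5.9429e+8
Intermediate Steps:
s(D) = 7/31 (s(D) = 14*(1/62) = 7/31)
(12952 + 32163)*(-13173 + s(-153)) = (12952 + 32163)*(-13173 + 7/31) = 45115*(-408356/31) = -18422980940/31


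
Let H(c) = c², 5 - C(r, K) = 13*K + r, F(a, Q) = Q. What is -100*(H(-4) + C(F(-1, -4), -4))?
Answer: -7700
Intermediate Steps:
C(r, K) = 5 - r - 13*K (C(r, K) = 5 - (13*K + r) = 5 - (r + 13*K) = 5 + (-r - 13*K) = 5 - r - 13*K)
-100*(H(-4) + C(F(-1, -4), -4)) = -100*((-4)² + (5 - 1*(-4) - 13*(-4))) = -100*(16 + (5 + 4 + 52)) = -100*(16 + 61) = -100*77 = -7700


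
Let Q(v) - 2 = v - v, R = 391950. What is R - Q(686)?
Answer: 391948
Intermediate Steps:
Q(v) = 2 (Q(v) = 2 + (v - v) = 2 + 0 = 2)
R - Q(686) = 391950 - 1*2 = 391950 - 2 = 391948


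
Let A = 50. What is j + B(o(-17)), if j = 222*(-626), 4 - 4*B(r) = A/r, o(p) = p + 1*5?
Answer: -3335279/24 ≈ -1.3897e+5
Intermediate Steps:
o(p) = 5 + p (o(p) = p + 5 = 5 + p)
B(r) = 1 - 25/(2*r)
j = -138972
j + B(o(-17)) = -138972 + (-25/2 + (5 - 17))/(5 - 17) = -138972 + (-25/2 - 12)/(-12) = -138972 - 1/12*(-49/2) = -138972 + 49/24 = -3335279/24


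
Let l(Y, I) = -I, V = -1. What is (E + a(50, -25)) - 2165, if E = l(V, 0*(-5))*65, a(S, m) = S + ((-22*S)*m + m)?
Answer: 25360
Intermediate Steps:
a(S, m) = S + m - 22*S*m (a(S, m) = S + (-22*S*m + m) = S + (m - 22*S*m) = S + m - 22*S*m)
E = 0 (E = -0*(-5)*65 = -1*0*65 = 0*65 = 0)
(E + a(50, -25)) - 2165 = (0 + (50 - 25 - 22*50*(-25))) - 2165 = (0 + (50 - 25 + 27500)) - 2165 = (0 + 27525) - 2165 = 27525 - 2165 = 25360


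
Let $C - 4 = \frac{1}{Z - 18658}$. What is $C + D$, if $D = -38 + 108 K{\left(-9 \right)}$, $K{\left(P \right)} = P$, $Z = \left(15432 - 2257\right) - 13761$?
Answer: $- \frac{19359465}{19244} \approx -1006.0$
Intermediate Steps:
$Z = -586$ ($Z = 13175 - 13761 = -586$)
$D = -1010$ ($D = -38 + 108 \left(-9\right) = -38 - 972 = -1010$)
$C = \frac{76975}{19244}$ ($C = 4 + \frac{1}{-586 - 18658} = 4 + \frac{1}{-19244} = 4 - \frac{1}{19244} = \frac{76975}{19244} \approx 3.9999$)
$C + D = \frac{76975}{19244} - 1010 = - \frac{19359465}{19244}$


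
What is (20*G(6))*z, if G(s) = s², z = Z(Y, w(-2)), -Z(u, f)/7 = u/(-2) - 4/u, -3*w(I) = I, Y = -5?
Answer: -16632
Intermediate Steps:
w(I) = -I/3
Z(u, f) = 28/u + 7*u/2 (Z(u, f) = -7*(u/(-2) - 4/u) = -7*(u*(-½) - 4/u) = -7*(-u/2 - 4/u) = -7*(-4/u - u/2) = 28/u + 7*u/2)
z = -231/10 (z = 28/(-5) + (7/2)*(-5) = 28*(-⅕) - 35/2 = -28/5 - 35/2 = -231/10 ≈ -23.100)
(20*G(6))*z = (20*6²)*(-231/10) = (20*36)*(-231/10) = 720*(-231/10) = -16632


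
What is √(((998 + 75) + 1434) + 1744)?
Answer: √4251 ≈ 65.200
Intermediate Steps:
√(((998 + 75) + 1434) + 1744) = √((1073 + 1434) + 1744) = √(2507 + 1744) = √4251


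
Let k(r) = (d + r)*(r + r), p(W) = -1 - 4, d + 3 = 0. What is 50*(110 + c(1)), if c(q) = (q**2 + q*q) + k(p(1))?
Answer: 9600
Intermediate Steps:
d = -3 (d = -3 + 0 = -3)
p(W) = -5
k(r) = 2*r*(-3 + r) (k(r) = (-3 + r)*(r + r) = (-3 + r)*(2*r) = 2*r*(-3 + r))
c(q) = 80 + 2*q**2 (c(q) = (q**2 + q*q) + 2*(-5)*(-3 - 5) = (q**2 + q**2) + 2*(-5)*(-8) = 2*q**2 + 80 = 80 + 2*q**2)
50*(110 + c(1)) = 50*(110 + (80 + 2*1**2)) = 50*(110 + (80 + 2*1)) = 50*(110 + (80 + 2)) = 50*(110 + 82) = 50*192 = 9600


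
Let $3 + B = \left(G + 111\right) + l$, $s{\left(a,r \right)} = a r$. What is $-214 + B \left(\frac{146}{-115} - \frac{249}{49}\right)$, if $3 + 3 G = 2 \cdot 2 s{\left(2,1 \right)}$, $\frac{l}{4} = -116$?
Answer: $\frac{34426037}{16905} \approx 2036.4$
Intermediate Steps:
$l = -464$ ($l = 4 \left(-116\right) = -464$)
$G = \frac{5}{3}$ ($G = -1 + \frac{2 \cdot 2 \cdot 2 \cdot 1}{3} = -1 + \frac{4 \cdot 2}{3} = -1 + \frac{1}{3} \cdot 8 = -1 + \frac{8}{3} = \frac{5}{3} \approx 1.6667$)
$B = - \frac{1063}{3}$ ($B = -3 + \left(\left(\frac{5}{3} + 111\right) - 464\right) = -3 + \left(\frac{338}{3} - 464\right) = -3 - \frac{1054}{3} = - \frac{1063}{3} \approx -354.33$)
$-214 + B \left(\frac{146}{-115} - \frac{249}{49}\right) = -214 - \frac{1063 \left(\frac{146}{-115} - \frac{249}{49}\right)}{3} = -214 - \frac{1063 \left(146 \left(- \frac{1}{115}\right) - \frac{249}{49}\right)}{3} = -214 - \frac{1063 \left(- \frac{146}{115} - \frac{249}{49}\right)}{3} = -214 - - \frac{38043707}{16905} = -214 + \frac{38043707}{16905} = \frac{34426037}{16905}$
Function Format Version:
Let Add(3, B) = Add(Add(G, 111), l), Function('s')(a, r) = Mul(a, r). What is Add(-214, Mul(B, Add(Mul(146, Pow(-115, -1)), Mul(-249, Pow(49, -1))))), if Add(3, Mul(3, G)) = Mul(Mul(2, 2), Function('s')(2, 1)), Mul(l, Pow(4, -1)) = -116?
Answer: Rational(34426037, 16905) ≈ 2036.4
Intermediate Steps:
l = -464 (l = Mul(4, -116) = -464)
G = Rational(5, 3) (G = Add(-1, Mul(Rational(1, 3), Mul(Mul(2, 2), Mul(2, 1)))) = Add(-1, Mul(Rational(1, 3), Mul(4, 2))) = Add(-1, Mul(Rational(1, 3), 8)) = Add(-1, Rational(8, 3)) = Rational(5, 3) ≈ 1.6667)
B = Rational(-1063, 3) (B = Add(-3, Add(Add(Rational(5, 3), 111), -464)) = Add(-3, Add(Rational(338, 3), -464)) = Add(-3, Rational(-1054, 3)) = Rational(-1063, 3) ≈ -354.33)
Add(-214, Mul(B, Add(Mul(146, Pow(-115, -1)), Mul(-249, Pow(49, -1))))) = Add(-214, Mul(Rational(-1063, 3), Add(Mul(146, Pow(-115, -1)), Mul(-249, Pow(49, -1))))) = Add(-214, Mul(Rational(-1063, 3), Add(Mul(146, Rational(-1, 115)), Mul(-249, Rational(1, 49))))) = Add(-214, Mul(Rational(-1063, 3), Add(Rational(-146, 115), Rational(-249, 49)))) = Add(-214, Mul(Rational(-1063, 3), Rational(-35789, 5635))) = Add(-214, Rational(38043707, 16905)) = Rational(34426037, 16905)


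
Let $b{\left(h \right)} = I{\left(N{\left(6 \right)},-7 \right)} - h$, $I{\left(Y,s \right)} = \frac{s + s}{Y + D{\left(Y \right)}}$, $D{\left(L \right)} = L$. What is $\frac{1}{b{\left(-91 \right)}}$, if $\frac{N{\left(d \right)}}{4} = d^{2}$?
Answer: $\frac{144}{13097} \approx 0.010995$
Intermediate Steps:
$N{\left(d \right)} = 4 d^{2}$
$I{\left(Y,s \right)} = \frac{s}{Y}$ ($I{\left(Y,s \right)} = \frac{s + s}{Y + Y} = \frac{2 s}{2 Y} = 2 s \frac{1}{2 Y} = \frac{s}{Y}$)
$b{\left(h \right)} = - \frac{7}{144} - h$ ($b{\left(h \right)} = - \frac{7}{4 \cdot 6^{2}} - h = - \frac{7}{4 \cdot 36} - h = - \frac{7}{144} - h$)
$\frac{1}{b{\left(-91 \right)}} = \frac{1}{- \frac{7}{144} - -91} = \frac{1}{- \frac{7}{144} + 91} = \frac{1}{\frac{13097}{144}} = \frac{144}{13097}$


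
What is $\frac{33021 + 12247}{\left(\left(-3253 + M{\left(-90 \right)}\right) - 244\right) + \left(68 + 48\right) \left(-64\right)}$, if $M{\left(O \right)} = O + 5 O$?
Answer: $- \frac{45268}{11461} \approx -3.9497$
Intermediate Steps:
$M{\left(O \right)} = 6 O$
$\frac{33021 + 12247}{\left(\left(-3253 + M{\left(-90 \right)}\right) - 244\right) + \left(68 + 48\right) \left(-64\right)} = \frac{33021 + 12247}{\left(\left(-3253 + 6 \left(-90\right)\right) - 244\right) + \left(68 + 48\right) \left(-64\right)} = \frac{45268}{\left(\left(-3253 - 540\right) - 244\right) + 116 \left(-64\right)} = \frac{45268}{\left(-3793 - 244\right) - 7424} = \frac{45268}{-4037 - 7424} = \frac{45268}{-11461} = 45268 \left(- \frac{1}{11461}\right) = - \frac{45268}{11461}$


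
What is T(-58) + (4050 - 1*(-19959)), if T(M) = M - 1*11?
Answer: 23940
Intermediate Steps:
T(M) = -11 + M (T(M) = M - 11 = -11 + M)
T(-58) + (4050 - 1*(-19959)) = (-11 - 58) + (4050 - 1*(-19959)) = -69 + (4050 + 19959) = -69 + 24009 = 23940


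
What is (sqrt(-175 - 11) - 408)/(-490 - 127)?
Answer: 408/617 - I*sqrt(186)/617 ≈ 0.66126 - 0.022104*I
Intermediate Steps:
(sqrt(-175 - 11) - 408)/(-490 - 127) = (sqrt(-186) - 408)/(-617) = (I*sqrt(186) - 408)*(-1/617) = (-408 + I*sqrt(186))*(-1/617) = 408/617 - I*sqrt(186)/617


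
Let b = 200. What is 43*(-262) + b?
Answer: -11066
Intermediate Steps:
43*(-262) + b = 43*(-262) + 200 = -11266 + 200 = -11066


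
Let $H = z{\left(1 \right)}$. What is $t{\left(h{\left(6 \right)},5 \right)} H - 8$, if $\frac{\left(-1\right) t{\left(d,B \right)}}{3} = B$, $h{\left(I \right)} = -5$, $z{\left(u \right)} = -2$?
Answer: $22$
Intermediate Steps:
$t{\left(d,B \right)} = - 3 B$
$H = -2$
$t{\left(h{\left(6 \right)},5 \right)} H - 8 = \left(-3\right) 5 \left(-2\right) - 8 = \left(-15\right) \left(-2\right) - 8 = 30 - 8 = 22$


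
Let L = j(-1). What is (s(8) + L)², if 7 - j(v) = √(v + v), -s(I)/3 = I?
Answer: (17 + I*√2)² ≈ 287.0 + 48.083*I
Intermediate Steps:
s(I) = -3*I
j(v) = 7 - √2*√v (j(v) = 7 - √(v + v) = 7 - √(2*v) = 7 - √2*√v)
L = 7 - I*√2 (L = 7 - √2*√(-1) = 7 - √2*I = 7 - I*√2 ≈ 7.0 - 1.4142*I)
(s(8) + L)² = (-3*8 + (7 - I*√2))² = (-24 + (7 - I*√2))² = (-17 - I*√2)²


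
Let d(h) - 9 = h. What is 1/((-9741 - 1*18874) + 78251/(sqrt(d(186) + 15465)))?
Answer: -448110900/12816570184499 - 469506*sqrt(435)/12816570184499 ≈ -3.5727e-5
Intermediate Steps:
d(h) = 9 + h
1/((-9741 - 1*18874) + 78251/(sqrt(d(186) + 15465))) = 1/((-9741 - 1*18874) + 78251/(sqrt((9 + 186) + 15465))) = 1/((-9741 - 18874) + 78251/(sqrt(195 + 15465))) = 1/(-28615 + 78251/(sqrt(15660))) = 1/(-28615 + 78251/((6*sqrt(435)))) = 1/(-28615 + 78251*(sqrt(435)/2610)) = 1/(-28615 + 78251*sqrt(435)/2610)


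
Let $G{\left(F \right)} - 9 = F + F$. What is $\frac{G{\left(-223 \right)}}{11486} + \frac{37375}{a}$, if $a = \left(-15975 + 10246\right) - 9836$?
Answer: $- \frac{87218231}{35755918} \approx -2.4393$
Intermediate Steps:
$a = -15565$ ($a = -5729 - 9836 = -15565$)
$G{\left(F \right)} = 9 + 2 F$ ($G{\left(F \right)} = 9 + \left(F + F\right) = 9 + 2 F$)
$\frac{G{\left(-223 \right)}}{11486} + \frac{37375}{a} = \frac{9 + 2 \left(-223\right)}{11486} + \frac{37375}{-15565} = \left(9 - 446\right) \frac{1}{11486} + 37375 \left(- \frac{1}{15565}\right) = \left(-437\right) \frac{1}{11486} - \frac{7475}{3113} = - \frac{437}{11486} - \frac{7475}{3113} = - \frac{87218231}{35755918}$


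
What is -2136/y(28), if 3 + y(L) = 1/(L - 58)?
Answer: 64080/91 ≈ 704.18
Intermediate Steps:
y(L) = -3 + 1/(-58 + L) (y(L) = -3 + 1/(L - 58) = -3 + 1/(-58 + L))
-2136/y(28) = -2136*(-58 + 28)/(175 - 3*28) = -2136*(-30/(175 - 84)) = -2136/((-1/30*91)) = -2136/(-91/30) = -2136*(-30/91) = 64080/91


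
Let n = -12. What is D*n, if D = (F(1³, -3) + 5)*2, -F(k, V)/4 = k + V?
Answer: -312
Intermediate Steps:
F(k, V) = -4*V - 4*k (F(k, V) = -4*(k + V) = -4*(V + k) = -4*V - 4*k)
D = 26 (D = ((-4*(-3) - 4*1³) + 5)*2 = ((12 - 4*1) + 5)*2 = ((12 - 4) + 5)*2 = (8 + 5)*2 = 13*2 = 26)
D*n = 26*(-12) = -312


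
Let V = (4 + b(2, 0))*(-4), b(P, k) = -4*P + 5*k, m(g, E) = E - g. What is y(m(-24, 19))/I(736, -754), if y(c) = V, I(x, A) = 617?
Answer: 16/617 ≈ 0.025932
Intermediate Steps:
V = 16 (V = (4 + (-4*2 + 5*0))*(-4) = (4 + (-8 + 0))*(-4) = (4 - 8)*(-4) = -4*(-4) = 16)
y(c) = 16
y(m(-24, 19))/I(736, -754) = 16/617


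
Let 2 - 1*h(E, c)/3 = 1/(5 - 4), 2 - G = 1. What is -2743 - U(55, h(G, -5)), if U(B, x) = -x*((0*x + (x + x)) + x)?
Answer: -2716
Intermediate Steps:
G = 1 (G = 2 - 1*1 = 2 - 1 = 1)
h(E, c) = 3 (h(E, c) = 6 - 3/(5 - 4) = 6 - 3/1 = 6 - 3*1 = 6 - 3 = 3)
U(B, x) = -3*x² (U(B, x) = -x*((0 + 2*x) + x) = -x*(2*x + x) = -x*3*x = -3*x²)
-2743 - U(55, h(G, -5)) = -2743 - (-3)*3² = -2743 - (-3)*9 = -2743 - 1*(-27) = -2743 + 27 = -2716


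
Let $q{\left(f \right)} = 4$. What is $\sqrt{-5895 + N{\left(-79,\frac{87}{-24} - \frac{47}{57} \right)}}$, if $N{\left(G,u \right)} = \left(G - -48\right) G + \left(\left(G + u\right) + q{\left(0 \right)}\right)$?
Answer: $\frac{i \sqrt{183266970}}{228} \approx 59.375 i$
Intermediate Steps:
$N{\left(G,u \right)} = 4 + G + u + G \left(48 + G\right)$ ($N{\left(G,u \right)} = \left(G - -48\right) G + \left(\left(G + u\right) + 4\right) = \left(G + 48\right) G + \left(4 + G + u\right) = \left(48 + G\right) G + \left(4 + G + u\right) = G \left(48 + G\right) + \left(4 + G + u\right) = 4 + G + u + G \left(48 + G\right)$)
$\sqrt{-5895 + N{\left(-79,\frac{87}{-24} - \frac{47}{57} \right)}} = \sqrt{-5895 + \left(4 + \left(\frac{87}{-24} - \frac{47}{57}\right) + \left(-79\right)^{2} + 49 \left(-79\right)\right)} = \sqrt{-5895 + \left(4 + \left(87 \left(- \frac{1}{24}\right) - \frac{47}{57}\right) + 6241 - 3871\right)} = \sqrt{-5895 + \left(4 - \frac{2029}{456} + 6241 - 3871\right)} = \sqrt{-5895 + \frac{1080515}{456}} = \sqrt{- \frac{1607605}{456}} = \frac{i \sqrt{183266970}}{228}$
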